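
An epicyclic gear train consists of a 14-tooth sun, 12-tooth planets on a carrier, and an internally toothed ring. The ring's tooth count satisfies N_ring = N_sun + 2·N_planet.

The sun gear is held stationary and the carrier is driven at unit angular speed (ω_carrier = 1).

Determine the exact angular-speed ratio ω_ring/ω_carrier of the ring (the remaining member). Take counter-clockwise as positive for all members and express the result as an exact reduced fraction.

26/19

N_ring = 14 + 2·12 = 38
14(ω_s−ω_c) = −38(ω_r−ω_c),  ω_s=0, ω_c=1
ω_r = 1 − (14/38)(0−1) = 26/19
ω_r/ω_c = 26/19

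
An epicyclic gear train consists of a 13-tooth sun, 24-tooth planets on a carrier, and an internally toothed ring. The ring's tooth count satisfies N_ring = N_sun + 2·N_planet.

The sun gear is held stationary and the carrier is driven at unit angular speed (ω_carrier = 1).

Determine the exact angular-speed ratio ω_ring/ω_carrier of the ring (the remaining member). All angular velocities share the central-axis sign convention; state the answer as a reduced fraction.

N_ring = 13 + 2·24 = 61
13(ω_s−ω_c) = −61(ω_r−ω_c),  ω_s=0, ω_c=1
ω_r = 1 − (13/61)(0−1) = 74/61
ω_r/ω_c = 74/61

74/61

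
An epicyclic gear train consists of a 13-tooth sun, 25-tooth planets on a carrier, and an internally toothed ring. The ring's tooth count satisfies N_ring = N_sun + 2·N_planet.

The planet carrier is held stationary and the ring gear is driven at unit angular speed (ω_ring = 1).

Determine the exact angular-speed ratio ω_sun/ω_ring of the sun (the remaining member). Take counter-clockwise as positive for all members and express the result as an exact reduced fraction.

N_ring = 13 + 2·25 = 63
13(ω_s−ω_c) = −63(ω_r−ω_c),  ω_c=0, ω_r=1
ω_s = 0 − (63/13)(1−0) = -63/13
ω_s/ω_r = -63/13

-63/13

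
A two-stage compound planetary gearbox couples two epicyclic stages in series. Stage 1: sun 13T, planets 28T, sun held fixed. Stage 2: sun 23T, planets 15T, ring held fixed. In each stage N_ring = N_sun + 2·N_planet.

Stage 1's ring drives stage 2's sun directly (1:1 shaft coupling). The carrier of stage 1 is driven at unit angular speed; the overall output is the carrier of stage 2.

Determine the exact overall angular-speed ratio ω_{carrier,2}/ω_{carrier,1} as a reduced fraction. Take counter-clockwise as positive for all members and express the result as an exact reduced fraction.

Stage 1: N_ring = 13 + 2·28 = 69
Stage 1: 13(ω_s−ω_c) = −69(ω_r−ω_c),  ω_s=0, ω_c=1
Stage 1: ω_r = 1 − (13/69)(0−1) = 82/69
  ⇒ ω_r¹/ω_c¹ = 82/69
Stage 2: N_ring = 23 + 2·15 = 53
Stage 2: 23(ω_s−ω_c) = −53(ω_r−ω_c),  ω_r=0, ω_s=1
Stage 2: 23(1−ω_c) = −53(0−ω_c)  ⇒  76ω_c = 23  ⇒  ω_c = 23/76
  ⇒ ω_c²/ω_s² = 23/76
Coupling ω_s² = ω_r¹ ⇒ overall = 82/69 × 23/76 = 41/114

41/114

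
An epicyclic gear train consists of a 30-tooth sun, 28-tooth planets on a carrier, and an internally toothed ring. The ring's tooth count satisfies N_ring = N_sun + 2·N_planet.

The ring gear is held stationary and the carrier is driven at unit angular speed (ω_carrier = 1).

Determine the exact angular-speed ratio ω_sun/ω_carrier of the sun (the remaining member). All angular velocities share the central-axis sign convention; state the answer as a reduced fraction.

58/15

N_ring = 30 + 2·28 = 86
30(ω_s−ω_c) = −86(ω_r−ω_c),  ω_r=0, ω_c=1
ω_s = 1 − (86/30)(0−1) = 58/15
ω_s/ω_c = 58/15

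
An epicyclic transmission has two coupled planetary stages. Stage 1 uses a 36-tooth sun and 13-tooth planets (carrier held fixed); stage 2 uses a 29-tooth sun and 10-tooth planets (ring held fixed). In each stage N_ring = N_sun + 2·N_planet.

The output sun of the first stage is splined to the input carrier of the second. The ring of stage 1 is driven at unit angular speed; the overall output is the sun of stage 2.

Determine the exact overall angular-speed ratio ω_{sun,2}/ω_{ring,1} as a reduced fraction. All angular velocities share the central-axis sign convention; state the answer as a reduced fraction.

Stage 1: N_ring = 36 + 2·13 = 62
Stage 1: 36(ω_s−ω_c) = −62(ω_r−ω_c),  ω_c=0, ω_r=1
Stage 1: ω_s = 0 − (62/36)(1−0) = -31/18
  ⇒ ω_s¹/ω_r¹ = -31/18
Stage 2: N_ring = 29 + 2·10 = 49
Stage 2: 29(ω_s−ω_c) = −49(ω_r−ω_c),  ω_r=0, ω_c=1
Stage 2: ω_s = 1 − (49/29)(0−1) = 78/29
  ⇒ ω_s²/ω_c² = 78/29
Coupling ω_c² = ω_s¹ ⇒ overall = -31/18 × 78/29 = -403/87

-403/87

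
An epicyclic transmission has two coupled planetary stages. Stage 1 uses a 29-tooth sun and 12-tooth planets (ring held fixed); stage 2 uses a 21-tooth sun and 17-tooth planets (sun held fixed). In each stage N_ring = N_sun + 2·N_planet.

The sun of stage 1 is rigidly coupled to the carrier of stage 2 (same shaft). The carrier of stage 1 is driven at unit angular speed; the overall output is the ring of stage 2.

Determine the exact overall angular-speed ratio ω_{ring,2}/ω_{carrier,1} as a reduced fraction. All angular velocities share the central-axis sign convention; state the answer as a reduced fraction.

6232/1595

Stage 1: N_ring = 29 + 2·12 = 53
Stage 1: 29(ω_s−ω_c) = −53(ω_r−ω_c),  ω_r=0, ω_c=1
Stage 1: ω_s = 1 − (53/29)(0−1) = 82/29
  ⇒ ω_s¹/ω_c¹ = 82/29
Stage 2: N_ring = 21 + 2·17 = 55
Stage 2: 21(ω_s−ω_c) = −55(ω_r−ω_c),  ω_s=0, ω_c=1
Stage 2: ω_r = 1 − (21/55)(0−1) = 76/55
  ⇒ ω_r²/ω_c² = 76/55
Coupling ω_c² = ω_s¹ ⇒ overall = 82/29 × 76/55 = 6232/1595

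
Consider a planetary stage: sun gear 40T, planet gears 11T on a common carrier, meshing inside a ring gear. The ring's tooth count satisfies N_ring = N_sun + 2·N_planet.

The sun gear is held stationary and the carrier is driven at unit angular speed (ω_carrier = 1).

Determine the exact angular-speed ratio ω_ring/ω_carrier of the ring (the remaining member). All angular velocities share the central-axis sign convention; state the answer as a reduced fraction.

N_ring = 40 + 2·11 = 62
40(ω_s−ω_c) = −62(ω_r−ω_c),  ω_s=0, ω_c=1
ω_r = 1 − (40/62)(0−1) = 51/31
ω_r/ω_c = 51/31

51/31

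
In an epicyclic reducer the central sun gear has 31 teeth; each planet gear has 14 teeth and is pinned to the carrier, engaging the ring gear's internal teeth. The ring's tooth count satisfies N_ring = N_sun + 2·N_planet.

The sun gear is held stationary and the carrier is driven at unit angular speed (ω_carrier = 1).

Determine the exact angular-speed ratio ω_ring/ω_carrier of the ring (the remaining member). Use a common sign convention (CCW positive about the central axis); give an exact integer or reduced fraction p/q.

N_ring = 31 + 2·14 = 59
31(ω_s−ω_c) = −59(ω_r−ω_c),  ω_s=0, ω_c=1
ω_r = 1 − (31/59)(0−1) = 90/59
ω_r/ω_c = 90/59

90/59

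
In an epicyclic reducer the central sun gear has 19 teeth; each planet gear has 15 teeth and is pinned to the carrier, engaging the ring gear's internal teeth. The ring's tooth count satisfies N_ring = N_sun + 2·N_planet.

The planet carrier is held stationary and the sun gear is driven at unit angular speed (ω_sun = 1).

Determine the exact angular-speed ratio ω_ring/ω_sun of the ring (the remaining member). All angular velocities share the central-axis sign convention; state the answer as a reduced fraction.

-19/49

N_ring = 19 + 2·15 = 49
19(ω_s−ω_c) = −49(ω_r−ω_c),  ω_c=0, ω_s=1
ω_r = 0 − (19/49)(1−0) = -19/49
ω_r/ω_s = -19/49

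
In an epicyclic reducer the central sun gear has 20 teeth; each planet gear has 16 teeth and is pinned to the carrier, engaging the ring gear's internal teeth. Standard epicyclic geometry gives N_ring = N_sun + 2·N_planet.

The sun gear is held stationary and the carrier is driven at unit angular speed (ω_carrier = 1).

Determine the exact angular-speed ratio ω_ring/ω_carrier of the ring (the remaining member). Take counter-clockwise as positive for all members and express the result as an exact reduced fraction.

N_ring = 20 + 2·16 = 52
20(ω_s−ω_c) = −52(ω_r−ω_c),  ω_s=0, ω_c=1
ω_r = 1 − (20/52)(0−1) = 18/13
ω_r/ω_c = 18/13

18/13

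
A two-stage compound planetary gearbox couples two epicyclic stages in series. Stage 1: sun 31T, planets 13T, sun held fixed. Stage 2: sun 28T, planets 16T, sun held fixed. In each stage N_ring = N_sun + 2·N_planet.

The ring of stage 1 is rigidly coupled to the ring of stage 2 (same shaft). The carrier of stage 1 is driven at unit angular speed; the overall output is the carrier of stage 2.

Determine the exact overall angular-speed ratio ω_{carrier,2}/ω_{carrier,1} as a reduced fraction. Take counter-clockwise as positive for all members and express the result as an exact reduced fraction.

20/19

Stage 1: N_ring = 31 + 2·13 = 57
Stage 1: 31(ω_s−ω_c) = −57(ω_r−ω_c),  ω_s=0, ω_c=1
Stage 1: ω_r = 1 − (31/57)(0−1) = 88/57
  ⇒ ω_r¹/ω_c¹ = 88/57
Stage 2: N_ring = 28 + 2·16 = 60
Stage 2: 28(ω_s−ω_c) = −60(ω_r−ω_c),  ω_s=0, ω_r=1
Stage 2: 28(0−ω_c) = −60(1−ω_c)  ⇒  88ω_c = 60  ⇒  ω_c = 15/22
  ⇒ ω_c²/ω_r² = 15/22
Coupling ω_r² = ω_r¹ ⇒ overall = 88/57 × 15/22 = 20/19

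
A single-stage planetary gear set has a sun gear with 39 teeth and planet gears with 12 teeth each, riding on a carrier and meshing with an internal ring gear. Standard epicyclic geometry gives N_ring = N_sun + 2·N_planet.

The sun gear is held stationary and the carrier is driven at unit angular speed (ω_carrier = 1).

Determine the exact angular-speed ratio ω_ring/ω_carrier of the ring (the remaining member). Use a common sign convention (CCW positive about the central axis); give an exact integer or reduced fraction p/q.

34/21

N_ring = 39 + 2·12 = 63
39(ω_s−ω_c) = −63(ω_r−ω_c),  ω_s=0, ω_c=1
ω_r = 1 − (39/63)(0−1) = 34/21
ω_r/ω_c = 34/21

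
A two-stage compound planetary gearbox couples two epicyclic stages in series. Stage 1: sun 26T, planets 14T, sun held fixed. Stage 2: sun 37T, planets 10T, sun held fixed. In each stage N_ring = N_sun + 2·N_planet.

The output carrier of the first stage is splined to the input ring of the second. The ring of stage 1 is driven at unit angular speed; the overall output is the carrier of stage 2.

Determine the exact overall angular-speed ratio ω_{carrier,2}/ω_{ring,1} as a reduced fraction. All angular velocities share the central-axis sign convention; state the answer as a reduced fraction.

Stage 1: N_ring = 26 + 2·14 = 54
Stage 1: 26(ω_s−ω_c) = −54(ω_r−ω_c),  ω_s=0, ω_r=1
Stage 1: 26(0−ω_c) = −54(1−ω_c)  ⇒  80ω_c = 54  ⇒  ω_c = 27/40
  ⇒ ω_c¹/ω_r¹ = 27/40
Stage 2: N_ring = 37 + 2·10 = 57
Stage 2: 37(ω_s−ω_c) = −57(ω_r−ω_c),  ω_s=0, ω_r=1
Stage 2: 37(0−ω_c) = −57(1−ω_c)  ⇒  94ω_c = 57  ⇒  ω_c = 57/94
  ⇒ ω_c²/ω_r² = 57/94
Coupling ω_r² = ω_c¹ ⇒ overall = 27/40 × 57/94 = 1539/3760

1539/3760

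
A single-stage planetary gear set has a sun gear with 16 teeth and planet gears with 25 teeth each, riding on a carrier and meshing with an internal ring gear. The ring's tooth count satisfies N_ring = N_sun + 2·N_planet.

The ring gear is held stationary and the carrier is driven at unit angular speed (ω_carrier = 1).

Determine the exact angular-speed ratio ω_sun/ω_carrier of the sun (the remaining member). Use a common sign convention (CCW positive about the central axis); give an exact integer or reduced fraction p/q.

41/8

N_ring = 16 + 2·25 = 66
16(ω_s−ω_c) = −66(ω_r−ω_c),  ω_r=0, ω_c=1
ω_s = 1 − (66/16)(0−1) = 41/8
ω_s/ω_c = 41/8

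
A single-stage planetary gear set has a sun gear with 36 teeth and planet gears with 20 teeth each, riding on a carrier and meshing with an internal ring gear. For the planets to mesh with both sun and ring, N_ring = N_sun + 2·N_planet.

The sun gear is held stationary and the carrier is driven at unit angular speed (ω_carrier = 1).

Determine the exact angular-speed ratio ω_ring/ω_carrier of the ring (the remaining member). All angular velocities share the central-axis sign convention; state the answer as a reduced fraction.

28/19

N_ring = 36 + 2·20 = 76
36(ω_s−ω_c) = −76(ω_r−ω_c),  ω_s=0, ω_c=1
ω_r = 1 − (36/76)(0−1) = 28/19
ω_r/ω_c = 28/19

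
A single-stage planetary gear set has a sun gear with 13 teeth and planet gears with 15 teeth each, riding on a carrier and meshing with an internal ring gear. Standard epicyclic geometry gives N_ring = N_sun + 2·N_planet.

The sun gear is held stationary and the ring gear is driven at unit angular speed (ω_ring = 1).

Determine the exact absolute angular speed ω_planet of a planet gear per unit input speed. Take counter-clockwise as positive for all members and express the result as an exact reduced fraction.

N_ring = 13 + 2·15 = 43
13(ω_s−ω_c) = −43(ω_r−ω_c),  ω_s=0, ω_r=1
13(0−ω_c) = −43(1−ω_c)  ⇒  56ω_c = 43  ⇒  ω_c = 43/56
sun–planet: 13·(0−43/56) = −15·(ω_p−ω_c)  ⇒  ω_p−ω_c = −(13/15)·(-43/56) = 559/840
ω_p = 43/56 + 559/840 = 43/30

43/30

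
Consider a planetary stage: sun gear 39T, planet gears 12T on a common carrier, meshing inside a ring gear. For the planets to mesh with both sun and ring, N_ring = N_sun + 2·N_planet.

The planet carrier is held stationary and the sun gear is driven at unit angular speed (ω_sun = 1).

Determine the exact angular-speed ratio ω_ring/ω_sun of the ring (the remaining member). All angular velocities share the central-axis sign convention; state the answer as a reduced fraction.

N_ring = 39 + 2·12 = 63
39(ω_s−ω_c) = −63(ω_r−ω_c),  ω_c=0, ω_s=1
ω_r = 0 − (39/63)(1−0) = -13/21
ω_r/ω_s = -13/21

-13/21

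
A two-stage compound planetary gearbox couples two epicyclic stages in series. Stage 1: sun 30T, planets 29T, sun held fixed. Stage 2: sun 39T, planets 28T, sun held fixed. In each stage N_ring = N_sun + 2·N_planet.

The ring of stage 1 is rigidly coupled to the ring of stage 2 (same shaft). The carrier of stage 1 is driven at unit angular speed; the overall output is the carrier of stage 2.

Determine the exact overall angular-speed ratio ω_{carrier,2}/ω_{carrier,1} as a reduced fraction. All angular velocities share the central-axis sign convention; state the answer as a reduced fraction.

Stage 1: N_ring = 30 + 2·29 = 88
Stage 1: 30(ω_s−ω_c) = −88(ω_r−ω_c),  ω_s=0, ω_c=1
Stage 1: ω_r = 1 − (30/88)(0−1) = 59/44
  ⇒ ω_r¹/ω_c¹ = 59/44
Stage 2: N_ring = 39 + 2·28 = 95
Stage 2: 39(ω_s−ω_c) = −95(ω_r−ω_c),  ω_s=0, ω_r=1
Stage 2: 39(0−ω_c) = −95(1−ω_c)  ⇒  134ω_c = 95  ⇒  ω_c = 95/134
  ⇒ ω_c²/ω_r² = 95/134
Coupling ω_r² = ω_r¹ ⇒ overall = 59/44 × 95/134 = 5605/5896

5605/5896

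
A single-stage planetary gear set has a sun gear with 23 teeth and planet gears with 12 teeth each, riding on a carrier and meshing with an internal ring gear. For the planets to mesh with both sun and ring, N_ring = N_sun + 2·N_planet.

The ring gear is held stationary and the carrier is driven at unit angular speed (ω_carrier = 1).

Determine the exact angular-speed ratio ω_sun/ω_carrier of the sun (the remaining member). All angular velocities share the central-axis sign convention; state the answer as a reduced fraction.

70/23

N_ring = 23 + 2·12 = 47
23(ω_s−ω_c) = −47(ω_r−ω_c),  ω_r=0, ω_c=1
ω_s = 1 − (47/23)(0−1) = 70/23
ω_s/ω_c = 70/23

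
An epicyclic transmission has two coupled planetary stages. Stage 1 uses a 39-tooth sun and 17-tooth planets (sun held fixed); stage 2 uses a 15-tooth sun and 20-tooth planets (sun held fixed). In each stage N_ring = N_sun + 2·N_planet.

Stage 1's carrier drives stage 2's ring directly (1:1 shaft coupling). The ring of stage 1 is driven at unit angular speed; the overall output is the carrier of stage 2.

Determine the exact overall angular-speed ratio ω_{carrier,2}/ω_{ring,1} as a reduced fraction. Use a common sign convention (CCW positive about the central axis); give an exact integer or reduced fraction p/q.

Stage 1: N_ring = 39 + 2·17 = 73
Stage 1: 39(ω_s−ω_c) = −73(ω_r−ω_c),  ω_s=0, ω_r=1
Stage 1: 39(0−ω_c) = −73(1−ω_c)  ⇒  112ω_c = 73  ⇒  ω_c = 73/112
  ⇒ ω_c¹/ω_r¹ = 73/112
Stage 2: N_ring = 15 + 2·20 = 55
Stage 2: 15(ω_s−ω_c) = −55(ω_r−ω_c),  ω_s=0, ω_r=1
Stage 2: 15(0−ω_c) = −55(1−ω_c)  ⇒  70ω_c = 55  ⇒  ω_c = 11/14
  ⇒ ω_c²/ω_r² = 11/14
Coupling ω_r² = ω_c¹ ⇒ overall = 73/112 × 11/14 = 803/1568

803/1568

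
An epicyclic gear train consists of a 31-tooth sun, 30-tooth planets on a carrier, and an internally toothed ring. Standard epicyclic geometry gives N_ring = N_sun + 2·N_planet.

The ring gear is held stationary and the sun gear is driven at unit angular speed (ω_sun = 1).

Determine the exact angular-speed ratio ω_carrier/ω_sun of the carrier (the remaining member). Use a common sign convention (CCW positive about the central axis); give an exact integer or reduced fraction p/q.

31/122

N_ring = 31 + 2·30 = 91
31(ω_s−ω_c) = −91(ω_r−ω_c),  ω_r=0, ω_s=1
31(1−ω_c) = −91(0−ω_c)  ⇒  122ω_c = 31  ⇒  ω_c = 31/122
ω_c/ω_s = 31/122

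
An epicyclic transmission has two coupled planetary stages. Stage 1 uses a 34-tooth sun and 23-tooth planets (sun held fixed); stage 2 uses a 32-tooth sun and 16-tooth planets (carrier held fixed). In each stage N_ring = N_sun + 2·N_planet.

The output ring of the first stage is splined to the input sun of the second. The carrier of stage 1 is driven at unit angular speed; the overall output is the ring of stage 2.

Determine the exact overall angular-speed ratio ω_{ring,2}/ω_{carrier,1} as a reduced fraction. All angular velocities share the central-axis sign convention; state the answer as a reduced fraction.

-57/80

Stage 1: N_ring = 34 + 2·23 = 80
Stage 1: 34(ω_s−ω_c) = −80(ω_r−ω_c),  ω_s=0, ω_c=1
Stage 1: ω_r = 1 − (34/80)(0−1) = 57/40
  ⇒ ω_r¹/ω_c¹ = 57/40
Stage 2: N_ring = 32 + 2·16 = 64
Stage 2: 32(ω_s−ω_c) = −64(ω_r−ω_c),  ω_c=0, ω_s=1
Stage 2: ω_r = 0 − (32/64)(1−0) = -1/2
  ⇒ ω_r²/ω_s² = -1/2
Coupling ω_s² = ω_r¹ ⇒ overall = 57/40 × -1/2 = -57/80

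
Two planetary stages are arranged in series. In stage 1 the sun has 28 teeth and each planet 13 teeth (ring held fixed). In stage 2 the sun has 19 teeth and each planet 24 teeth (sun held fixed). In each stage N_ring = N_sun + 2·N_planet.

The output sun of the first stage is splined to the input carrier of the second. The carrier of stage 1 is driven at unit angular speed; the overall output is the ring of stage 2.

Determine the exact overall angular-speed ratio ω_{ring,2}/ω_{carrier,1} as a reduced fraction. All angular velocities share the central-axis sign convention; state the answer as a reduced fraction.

1763/469

Stage 1: N_ring = 28 + 2·13 = 54
Stage 1: 28(ω_s−ω_c) = −54(ω_r−ω_c),  ω_r=0, ω_c=1
Stage 1: ω_s = 1 − (54/28)(0−1) = 41/14
  ⇒ ω_s¹/ω_c¹ = 41/14
Stage 2: N_ring = 19 + 2·24 = 67
Stage 2: 19(ω_s−ω_c) = −67(ω_r−ω_c),  ω_s=0, ω_c=1
Stage 2: ω_r = 1 − (19/67)(0−1) = 86/67
  ⇒ ω_r²/ω_c² = 86/67
Coupling ω_c² = ω_s¹ ⇒ overall = 41/14 × 86/67 = 1763/469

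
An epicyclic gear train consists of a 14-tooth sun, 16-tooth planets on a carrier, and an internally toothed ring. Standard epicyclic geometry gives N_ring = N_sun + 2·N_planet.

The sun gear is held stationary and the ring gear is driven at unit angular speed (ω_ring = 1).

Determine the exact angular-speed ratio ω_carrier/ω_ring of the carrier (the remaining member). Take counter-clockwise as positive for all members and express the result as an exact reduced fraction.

23/30

N_ring = 14 + 2·16 = 46
14(ω_s−ω_c) = −46(ω_r−ω_c),  ω_s=0, ω_r=1
14(0−ω_c) = −46(1−ω_c)  ⇒  60ω_c = 46  ⇒  ω_c = 23/30
ω_c/ω_r = 23/30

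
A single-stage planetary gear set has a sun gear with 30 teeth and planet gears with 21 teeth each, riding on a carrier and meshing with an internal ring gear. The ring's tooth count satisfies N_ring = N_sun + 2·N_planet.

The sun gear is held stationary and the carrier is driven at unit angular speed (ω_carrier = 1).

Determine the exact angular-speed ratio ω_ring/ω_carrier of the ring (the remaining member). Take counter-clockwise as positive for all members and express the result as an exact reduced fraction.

17/12

N_ring = 30 + 2·21 = 72
30(ω_s−ω_c) = −72(ω_r−ω_c),  ω_s=0, ω_c=1
ω_r = 1 − (30/72)(0−1) = 17/12
ω_r/ω_c = 17/12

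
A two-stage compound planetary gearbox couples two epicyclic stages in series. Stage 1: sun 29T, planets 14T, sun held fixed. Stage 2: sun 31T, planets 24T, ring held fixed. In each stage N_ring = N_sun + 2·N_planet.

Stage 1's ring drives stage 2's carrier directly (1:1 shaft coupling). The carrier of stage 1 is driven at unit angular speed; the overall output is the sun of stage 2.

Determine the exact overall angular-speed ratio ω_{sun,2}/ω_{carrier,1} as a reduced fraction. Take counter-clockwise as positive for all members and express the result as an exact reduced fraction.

9460/1767

Stage 1: N_ring = 29 + 2·14 = 57
Stage 1: 29(ω_s−ω_c) = −57(ω_r−ω_c),  ω_s=0, ω_c=1
Stage 1: ω_r = 1 − (29/57)(0−1) = 86/57
  ⇒ ω_r¹/ω_c¹ = 86/57
Stage 2: N_ring = 31 + 2·24 = 79
Stage 2: 31(ω_s−ω_c) = −79(ω_r−ω_c),  ω_r=0, ω_c=1
Stage 2: ω_s = 1 − (79/31)(0−1) = 110/31
  ⇒ ω_s²/ω_c² = 110/31
Coupling ω_c² = ω_r¹ ⇒ overall = 86/57 × 110/31 = 9460/1767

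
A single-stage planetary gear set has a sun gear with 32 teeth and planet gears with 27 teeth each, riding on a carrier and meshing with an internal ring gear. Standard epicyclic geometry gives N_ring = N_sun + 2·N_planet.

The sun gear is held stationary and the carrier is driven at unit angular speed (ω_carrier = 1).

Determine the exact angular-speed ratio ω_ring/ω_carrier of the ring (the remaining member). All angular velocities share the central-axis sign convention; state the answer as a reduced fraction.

N_ring = 32 + 2·27 = 86
32(ω_s−ω_c) = −86(ω_r−ω_c),  ω_s=0, ω_c=1
ω_r = 1 − (32/86)(0−1) = 59/43
ω_r/ω_c = 59/43

59/43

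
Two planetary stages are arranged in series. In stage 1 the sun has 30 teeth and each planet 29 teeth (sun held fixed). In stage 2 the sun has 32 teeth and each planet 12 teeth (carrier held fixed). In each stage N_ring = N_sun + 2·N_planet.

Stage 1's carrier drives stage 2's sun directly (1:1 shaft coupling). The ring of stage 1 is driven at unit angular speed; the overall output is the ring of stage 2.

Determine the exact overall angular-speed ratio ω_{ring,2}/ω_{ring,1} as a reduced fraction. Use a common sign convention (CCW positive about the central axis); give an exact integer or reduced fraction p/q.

Stage 1: N_ring = 30 + 2·29 = 88
Stage 1: 30(ω_s−ω_c) = −88(ω_r−ω_c),  ω_s=0, ω_r=1
Stage 1: 30(0−ω_c) = −88(1−ω_c)  ⇒  118ω_c = 88  ⇒  ω_c = 44/59
  ⇒ ω_c¹/ω_r¹ = 44/59
Stage 2: N_ring = 32 + 2·12 = 56
Stage 2: 32(ω_s−ω_c) = −56(ω_r−ω_c),  ω_c=0, ω_s=1
Stage 2: ω_r = 0 − (32/56)(1−0) = -4/7
  ⇒ ω_r²/ω_s² = -4/7
Coupling ω_s² = ω_c¹ ⇒ overall = 44/59 × -4/7 = -176/413

-176/413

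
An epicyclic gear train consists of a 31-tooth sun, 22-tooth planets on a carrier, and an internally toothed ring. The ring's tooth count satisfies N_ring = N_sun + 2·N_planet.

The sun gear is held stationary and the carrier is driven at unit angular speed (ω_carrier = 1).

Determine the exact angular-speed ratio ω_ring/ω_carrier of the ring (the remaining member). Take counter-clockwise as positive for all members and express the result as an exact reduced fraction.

N_ring = 31 + 2·22 = 75
31(ω_s−ω_c) = −75(ω_r−ω_c),  ω_s=0, ω_c=1
ω_r = 1 − (31/75)(0−1) = 106/75
ω_r/ω_c = 106/75

106/75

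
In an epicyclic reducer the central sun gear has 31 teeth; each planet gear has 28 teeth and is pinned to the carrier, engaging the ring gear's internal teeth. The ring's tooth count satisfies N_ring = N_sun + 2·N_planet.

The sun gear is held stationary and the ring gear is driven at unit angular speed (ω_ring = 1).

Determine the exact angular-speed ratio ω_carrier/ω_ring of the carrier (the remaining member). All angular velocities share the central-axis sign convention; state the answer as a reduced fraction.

N_ring = 31 + 2·28 = 87
31(ω_s−ω_c) = −87(ω_r−ω_c),  ω_s=0, ω_r=1
31(0−ω_c) = −87(1−ω_c)  ⇒  118ω_c = 87  ⇒  ω_c = 87/118
ω_c/ω_r = 87/118

87/118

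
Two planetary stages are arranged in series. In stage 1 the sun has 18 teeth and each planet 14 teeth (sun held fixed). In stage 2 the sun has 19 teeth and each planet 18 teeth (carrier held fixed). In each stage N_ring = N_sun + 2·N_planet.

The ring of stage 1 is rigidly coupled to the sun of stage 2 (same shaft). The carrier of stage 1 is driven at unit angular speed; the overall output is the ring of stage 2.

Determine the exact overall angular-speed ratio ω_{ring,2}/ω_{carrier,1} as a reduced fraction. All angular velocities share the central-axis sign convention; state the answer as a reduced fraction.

-608/1265

Stage 1: N_ring = 18 + 2·14 = 46
Stage 1: 18(ω_s−ω_c) = −46(ω_r−ω_c),  ω_s=0, ω_c=1
Stage 1: ω_r = 1 − (18/46)(0−1) = 32/23
  ⇒ ω_r¹/ω_c¹ = 32/23
Stage 2: N_ring = 19 + 2·18 = 55
Stage 2: 19(ω_s−ω_c) = −55(ω_r−ω_c),  ω_c=0, ω_s=1
Stage 2: ω_r = 0 − (19/55)(1−0) = -19/55
  ⇒ ω_r²/ω_s² = -19/55
Coupling ω_s² = ω_r¹ ⇒ overall = 32/23 × -19/55 = -608/1265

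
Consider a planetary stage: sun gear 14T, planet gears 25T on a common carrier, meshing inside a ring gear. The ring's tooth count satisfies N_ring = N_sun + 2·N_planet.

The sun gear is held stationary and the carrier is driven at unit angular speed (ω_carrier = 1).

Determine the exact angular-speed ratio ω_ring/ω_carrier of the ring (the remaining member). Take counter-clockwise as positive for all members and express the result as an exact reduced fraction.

39/32

N_ring = 14 + 2·25 = 64
14(ω_s−ω_c) = −64(ω_r−ω_c),  ω_s=0, ω_c=1
ω_r = 1 − (14/64)(0−1) = 39/32
ω_r/ω_c = 39/32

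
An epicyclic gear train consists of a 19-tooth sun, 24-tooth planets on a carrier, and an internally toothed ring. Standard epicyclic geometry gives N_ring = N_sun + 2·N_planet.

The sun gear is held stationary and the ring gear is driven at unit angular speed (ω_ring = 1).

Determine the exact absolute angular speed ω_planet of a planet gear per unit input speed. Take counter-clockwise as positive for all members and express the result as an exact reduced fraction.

N_ring = 19 + 2·24 = 67
19(ω_s−ω_c) = −67(ω_r−ω_c),  ω_s=0, ω_r=1
19(0−ω_c) = −67(1−ω_c)  ⇒  86ω_c = 67  ⇒  ω_c = 67/86
sun–planet: 19·(0−67/86) = −24·(ω_p−ω_c)  ⇒  ω_p−ω_c = −(19/24)·(-67/86) = 1273/2064
ω_p = 67/86 + 1273/2064 = 67/48

67/48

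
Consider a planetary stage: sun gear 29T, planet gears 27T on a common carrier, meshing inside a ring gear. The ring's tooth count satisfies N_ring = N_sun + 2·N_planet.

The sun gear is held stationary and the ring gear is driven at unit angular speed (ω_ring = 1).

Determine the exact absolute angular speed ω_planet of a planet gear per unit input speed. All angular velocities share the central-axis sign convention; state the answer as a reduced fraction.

N_ring = 29 + 2·27 = 83
29(ω_s−ω_c) = −83(ω_r−ω_c),  ω_s=0, ω_r=1
29(0−ω_c) = −83(1−ω_c)  ⇒  112ω_c = 83  ⇒  ω_c = 83/112
sun–planet: 29·(0−83/112) = −27·(ω_p−ω_c)  ⇒  ω_p−ω_c = −(29/27)·(-83/112) = 2407/3024
ω_p = 83/112 + 2407/3024 = 83/54

83/54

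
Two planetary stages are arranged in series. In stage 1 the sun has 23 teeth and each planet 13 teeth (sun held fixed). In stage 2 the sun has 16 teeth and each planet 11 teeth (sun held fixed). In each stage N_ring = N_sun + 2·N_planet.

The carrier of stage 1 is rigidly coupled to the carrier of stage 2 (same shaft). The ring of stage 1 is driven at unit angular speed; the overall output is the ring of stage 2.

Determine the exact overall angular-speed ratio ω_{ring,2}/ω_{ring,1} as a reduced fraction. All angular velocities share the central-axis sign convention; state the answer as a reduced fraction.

Stage 1: N_ring = 23 + 2·13 = 49
Stage 1: 23(ω_s−ω_c) = −49(ω_r−ω_c),  ω_s=0, ω_r=1
Stage 1: 23(0−ω_c) = −49(1−ω_c)  ⇒  72ω_c = 49  ⇒  ω_c = 49/72
  ⇒ ω_c¹/ω_r¹ = 49/72
Stage 2: N_ring = 16 + 2·11 = 38
Stage 2: 16(ω_s−ω_c) = −38(ω_r−ω_c),  ω_s=0, ω_c=1
Stage 2: ω_r = 1 − (16/38)(0−1) = 27/19
  ⇒ ω_r²/ω_c² = 27/19
Coupling ω_c² = ω_c¹ ⇒ overall = 49/72 × 27/19 = 147/152

147/152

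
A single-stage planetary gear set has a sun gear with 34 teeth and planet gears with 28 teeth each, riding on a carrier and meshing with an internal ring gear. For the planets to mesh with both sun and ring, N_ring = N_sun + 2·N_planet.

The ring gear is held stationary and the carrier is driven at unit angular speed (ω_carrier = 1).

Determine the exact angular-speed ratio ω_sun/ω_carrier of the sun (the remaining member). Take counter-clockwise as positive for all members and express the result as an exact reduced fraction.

62/17

N_ring = 34 + 2·28 = 90
34(ω_s−ω_c) = −90(ω_r−ω_c),  ω_r=0, ω_c=1
ω_s = 1 − (90/34)(0−1) = 62/17
ω_s/ω_c = 62/17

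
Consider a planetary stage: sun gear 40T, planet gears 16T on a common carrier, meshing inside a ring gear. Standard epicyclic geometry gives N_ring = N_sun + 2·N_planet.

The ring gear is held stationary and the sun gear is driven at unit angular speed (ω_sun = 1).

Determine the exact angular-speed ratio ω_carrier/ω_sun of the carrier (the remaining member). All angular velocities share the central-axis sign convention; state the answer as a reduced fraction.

N_ring = 40 + 2·16 = 72
40(ω_s−ω_c) = −72(ω_r−ω_c),  ω_r=0, ω_s=1
40(1−ω_c) = −72(0−ω_c)  ⇒  112ω_c = 40  ⇒  ω_c = 5/14
ω_c/ω_s = 5/14

5/14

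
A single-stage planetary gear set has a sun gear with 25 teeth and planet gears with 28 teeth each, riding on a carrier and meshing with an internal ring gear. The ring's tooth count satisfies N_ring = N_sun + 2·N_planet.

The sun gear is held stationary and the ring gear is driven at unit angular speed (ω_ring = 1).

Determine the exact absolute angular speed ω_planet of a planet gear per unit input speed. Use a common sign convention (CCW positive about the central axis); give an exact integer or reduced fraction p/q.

N_ring = 25 + 2·28 = 81
25(ω_s−ω_c) = −81(ω_r−ω_c),  ω_s=0, ω_r=1
25(0−ω_c) = −81(1−ω_c)  ⇒  106ω_c = 81  ⇒  ω_c = 81/106
sun–planet: 25·(0−81/106) = −28·(ω_p−ω_c)  ⇒  ω_p−ω_c = −(25/28)·(-81/106) = 2025/2968
ω_p = 81/106 + 2025/2968 = 81/56

81/56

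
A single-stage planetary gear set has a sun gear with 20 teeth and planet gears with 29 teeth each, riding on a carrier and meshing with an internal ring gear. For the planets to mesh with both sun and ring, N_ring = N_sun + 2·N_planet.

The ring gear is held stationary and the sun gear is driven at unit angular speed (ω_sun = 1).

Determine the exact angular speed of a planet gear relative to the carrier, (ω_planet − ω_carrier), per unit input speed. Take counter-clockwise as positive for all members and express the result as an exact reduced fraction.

N_ring = 20 + 2·29 = 78
20(ω_s−ω_c) = −78(ω_r−ω_c),  ω_r=0, ω_s=1
20(1−ω_c) = −78(0−ω_c)  ⇒  98ω_c = 20  ⇒  ω_c = 10/49
sun–planet: 20·(1−10/49) = −29·(ω_p−ω_c)  ⇒  ω_p−ω_c = −(20/29)·(39/49) = -780/1421

-780/1421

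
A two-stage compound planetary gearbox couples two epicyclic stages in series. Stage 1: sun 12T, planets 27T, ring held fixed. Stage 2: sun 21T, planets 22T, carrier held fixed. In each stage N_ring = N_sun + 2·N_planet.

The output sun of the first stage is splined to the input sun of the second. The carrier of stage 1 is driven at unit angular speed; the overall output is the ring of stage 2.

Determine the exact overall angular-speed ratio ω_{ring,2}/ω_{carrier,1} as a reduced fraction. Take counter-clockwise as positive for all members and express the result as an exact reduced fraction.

-21/10

Stage 1: N_ring = 12 + 2·27 = 66
Stage 1: 12(ω_s−ω_c) = −66(ω_r−ω_c),  ω_r=0, ω_c=1
Stage 1: ω_s = 1 − (66/12)(0−1) = 13/2
  ⇒ ω_s¹/ω_c¹ = 13/2
Stage 2: N_ring = 21 + 2·22 = 65
Stage 2: 21(ω_s−ω_c) = −65(ω_r−ω_c),  ω_c=0, ω_s=1
Stage 2: ω_r = 0 − (21/65)(1−0) = -21/65
  ⇒ ω_r²/ω_s² = -21/65
Coupling ω_s² = ω_s¹ ⇒ overall = 13/2 × -21/65 = -21/10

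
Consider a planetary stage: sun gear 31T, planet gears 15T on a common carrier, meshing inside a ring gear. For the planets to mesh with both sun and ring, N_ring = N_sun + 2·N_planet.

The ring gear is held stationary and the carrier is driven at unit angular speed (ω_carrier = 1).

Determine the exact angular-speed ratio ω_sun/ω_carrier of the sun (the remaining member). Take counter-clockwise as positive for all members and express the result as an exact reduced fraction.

92/31

N_ring = 31 + 2·15 = 61
31(ω_s−ω_c) = −61(ω_r−ω_c),  ω_r=0, ω_c=1
ω_s = 1 − (61/31)(0−1) = 92/31
ω_s/ω_c = 92/31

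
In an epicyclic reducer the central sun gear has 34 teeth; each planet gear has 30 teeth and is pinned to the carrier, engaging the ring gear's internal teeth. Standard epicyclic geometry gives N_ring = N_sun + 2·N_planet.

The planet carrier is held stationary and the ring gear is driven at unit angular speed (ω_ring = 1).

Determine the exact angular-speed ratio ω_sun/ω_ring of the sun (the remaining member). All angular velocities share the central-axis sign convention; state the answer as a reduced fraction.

N_ring = 34 + 2·30 = 94
34(ω_s−ω_c) = −94(ω_r−ω_c),  ω_c=0, ω_r=1
ω_s = 0 − (94/34)(1−0) = -47/17
ω_s/ω_r = -47/17

-47/17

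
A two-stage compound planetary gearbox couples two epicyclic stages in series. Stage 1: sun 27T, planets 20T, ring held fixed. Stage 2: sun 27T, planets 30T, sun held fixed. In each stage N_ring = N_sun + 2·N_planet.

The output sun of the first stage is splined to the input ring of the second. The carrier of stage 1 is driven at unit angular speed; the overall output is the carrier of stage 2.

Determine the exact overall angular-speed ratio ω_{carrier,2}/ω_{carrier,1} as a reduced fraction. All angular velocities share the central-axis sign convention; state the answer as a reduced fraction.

1363/513

Stage 1: N_ring = 27 + 2·20 = 67
Stage 1: 27(ω_s−ω_c) = −67(ω_r−ω_c),  ω_r=0, ω_c=1
Stage 1: ω_s = 1 − (67/27)(0−1) = 94/27
  ⇒ ω_s¹/ω_c¹ = 94/27
Stage 2: N_ring = 27 + 2·30 = 87
Stage 2: 27(ω_s−ω_c) = −87(ω_r−ω_c),  ω_s=0, ω_r=1
Stage 2: 27(0−ω_c) = −87(1−ω_c)  ⇒  114ω_c = 87  ⇒  ω_c = 29/38
  ⇒ ω_c²/ω_r² = 29/38
Coupling ω_r² = ω_s¹ ⇒ overall = 94/27 × 29/38 = 1363/513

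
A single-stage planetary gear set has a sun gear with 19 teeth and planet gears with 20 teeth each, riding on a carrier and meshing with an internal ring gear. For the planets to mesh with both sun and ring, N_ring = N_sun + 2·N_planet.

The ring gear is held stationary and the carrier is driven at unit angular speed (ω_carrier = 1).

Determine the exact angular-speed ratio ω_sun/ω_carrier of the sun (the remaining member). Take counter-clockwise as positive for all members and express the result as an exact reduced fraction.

N_ring = 19 + 2·20 = 59
19(ω_s−ω_c) = −59(ω_r−ω_c),  ω_r=0, ω_c=1
ω_s = 1 − (59/19)(0−1) = 78/19
ω_s/ω_c = 78/19

78/19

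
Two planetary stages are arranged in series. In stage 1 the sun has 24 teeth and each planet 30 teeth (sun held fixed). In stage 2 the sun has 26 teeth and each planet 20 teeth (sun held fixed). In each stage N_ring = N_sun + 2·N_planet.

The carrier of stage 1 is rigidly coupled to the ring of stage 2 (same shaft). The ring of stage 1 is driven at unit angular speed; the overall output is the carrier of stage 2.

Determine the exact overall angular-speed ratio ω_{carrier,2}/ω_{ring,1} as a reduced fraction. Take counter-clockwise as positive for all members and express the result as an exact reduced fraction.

Stage 1: N_ring = 24 + 2·30 = 84
Stage 1: 24(ω_s−ω_c) = −84(ω_r−ω_c),  ω_s=0, ω_r=1
Stage 1: 24(0−ω_c) = −84(1−ω_c)  ⇒  108ω_c = 84  ⇒  ω_c = 7/9
  ⇒ ω_c¹/ω_r¹ = 7/9
Stage 2: N_ring = 26 + 2·20 = 66
Stage 2: 26(ω_s−ω_c) = −66(ω_r−ω_c),  ω_s=0, ω_r=1
Stage 2: 26(0−ω_c) = −66(1−ω_c)  ⇒  92ω_c = 66  ⇒  ω_c = 33/46
  ⇒ ω_c²/ω_r² = 33/46
Coupling ω_r² = ω_c¹ ⇒ overall = 7/9 × 33/46 = 77/138

77/138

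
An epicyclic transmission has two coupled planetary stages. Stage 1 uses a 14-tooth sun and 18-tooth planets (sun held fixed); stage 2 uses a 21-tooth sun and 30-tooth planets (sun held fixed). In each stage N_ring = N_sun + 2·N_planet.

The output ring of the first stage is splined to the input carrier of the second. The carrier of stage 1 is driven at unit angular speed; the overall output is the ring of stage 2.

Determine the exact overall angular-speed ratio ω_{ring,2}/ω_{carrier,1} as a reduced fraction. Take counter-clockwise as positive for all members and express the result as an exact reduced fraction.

1088/675

Stage 1: N_ring = 14 + 2·18 = 50
Stage 1: 14(ω_s−ω_c) = −50(ω_r−ω_c),  ω_s=0, ω_c=1
Stage 1: ω_r = 1 − (14/50)(0−1) = 32/25
  ⇒ ω_r¹/ω_c¹ = 32/25
Stage 2: N_ring = 21 + 2·30 = 81
Stage 2: 21(ω_s−ω_c) = −81(ω_r−ω_c),  ω_s=0, ω_c=1
Stage 2: ω_r = 1 − (21/81)(0−1) = 34/27
  ⇒ ω_r²/ω_c² = 34/27
Coupling ω_c² = ω_r¹ ⇒ overall = 32/25 × 34/27 = 1088/675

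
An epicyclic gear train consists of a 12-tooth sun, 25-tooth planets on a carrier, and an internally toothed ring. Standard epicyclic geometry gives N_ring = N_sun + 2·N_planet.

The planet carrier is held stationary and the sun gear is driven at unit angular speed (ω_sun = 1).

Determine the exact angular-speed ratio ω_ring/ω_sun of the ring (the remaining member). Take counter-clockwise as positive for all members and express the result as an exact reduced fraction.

N_ring = 12 + 2·25 = 62
12(ω_s−ω_c) = −62(ω_r−ω_c),  ω_c=0, ω_s=1
ω_r = 0 − (12/62)(1−0) = -6/31
ω_r/ω_s = -6/31

-6/31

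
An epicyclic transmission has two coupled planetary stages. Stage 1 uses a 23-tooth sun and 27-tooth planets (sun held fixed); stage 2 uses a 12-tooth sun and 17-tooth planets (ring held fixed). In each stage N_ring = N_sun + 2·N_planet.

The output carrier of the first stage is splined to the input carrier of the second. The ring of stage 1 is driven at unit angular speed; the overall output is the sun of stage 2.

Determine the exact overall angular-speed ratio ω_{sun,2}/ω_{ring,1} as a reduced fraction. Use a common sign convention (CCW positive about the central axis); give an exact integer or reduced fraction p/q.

2233/600

Stage 1: N_ring = 23 + 2·27 = 77
Stage 1: 23(ω_s−ω_c) = −77(ω_r−ω_c),  ω_s=0, ω_r=1
Stage 1: 23(0−ω_c) = −77(1−ω_c)  ⇒  100ω_c = 77  ⇒  ω_c = 77/100
  ⇒ ω_c¹/ω_r¹ = 77/100
Stage 2: N_ring = 12 + 2·17 = 46
Stage 2: 12(ω_s−ω_c) = −46(ω_r−ω_c),  ω_r=0, ω_c=1
Stage 2: ω_s = 1 − (46/12)(0−1) = 29/6
  ⇒ ω_s²/ω_c² = 29/6
Coupling ω_c² = ω_c¹ ⇒ overall = 77/100 × 29/6 = 2233/600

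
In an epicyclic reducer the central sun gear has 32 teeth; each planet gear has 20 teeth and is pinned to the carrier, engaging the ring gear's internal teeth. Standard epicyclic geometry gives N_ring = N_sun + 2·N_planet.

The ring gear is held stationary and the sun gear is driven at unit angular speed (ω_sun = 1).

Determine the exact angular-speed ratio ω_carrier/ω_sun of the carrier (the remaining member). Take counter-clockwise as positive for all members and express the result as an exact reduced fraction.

N_ring = 32 + 2·20 = 72
32(ω_s−ω_c) = −72(ω_r−ω_c),  ω_r=0, ω_s=1
32(1−ω_c) = −72(0−ω_c)  ⇒  104ω_c = 32  ⇒  ω_c = 4/13
ω_c/ω_s = 4/13

4/13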